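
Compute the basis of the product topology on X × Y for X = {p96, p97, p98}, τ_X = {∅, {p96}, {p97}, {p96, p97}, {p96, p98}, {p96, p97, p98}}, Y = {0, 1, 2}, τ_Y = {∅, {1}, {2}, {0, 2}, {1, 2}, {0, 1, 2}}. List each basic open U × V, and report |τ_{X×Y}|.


Basis B = {∅ × ∅, {p96} × {1}, {p96} × {2}, {p97} × {1}, {p97} × {2}, {p96} × {0, 2}, {p96} × {1, 2}, {p96, p97} × {1}, {p96, p98} × {1}, {p96, p97} × {2}, {p96, p98} × {2}, {p97} × {0, 2}, {p97} × {1, 2}, {p96} × {0, 1, 2}, {p96, p97, p98} × {1}, {p96, p97, p98} × {2}, {p97} × {0, 1, 2}, {p96, p97} × {0, 2}, {p96, p98} × {0, 2}, {p96, p97} × {1, 2}, {p96, p98} × {1, 2}, {p96, p97} × {0, 1, 2}, {p96, p98} × {0, 1, 2}, {p96, p97, p98} × {0, 2}, {p96, p97, p98} × {1, 2}, {p96, p97, p98} × {0, 1, 2}}; |τ_{X×Y}| = 108.

Enumerate products U × V with U ∈ τ_X, V ∈ τ_Y (deduplicated):
  ∅ × ∅ = {} (∅)
  {p96} × {1} = {(p96,1)}
  {p96} × {2} = {(p96,2)}
  {p97} × {1} = {(p97,1)}
  {p97} × {2} = {(p97,2)}
  {p96} × {0, 2} = {(p96,0), (p96,2)}
  {p96} × {1, 2} = {(p96,1), (p96,2)}
  {p96, p97} × {1} = {(p96,1), (p97,1)}
  {p96, p98} × {1} = {(p96,1), (p98,1)}
  {p96, p97} × {2} = {(p96,2), (p97,2)}
  {p96, p98} × {2} = {(p96,2), (p98,2)}
  {p97} × {0, 2} = {(p97,0), (p97,2)}
  {p97} × {1, 2} = {(p97,1), (p97,2)}
  {p96} × {0, 1, 2} = {(p96,0), (p96,1), (p96,2)}
  {p96, p97, p98} × {1} = {(p96,1), (p97,1), (p98,1)}
  {p96, p97, p98} × {2} = {(p96,2), (p97,2), (p98,2)}
  {p97} × {0, 1, 2} = {(p97,0), (p97,1), (p97,2)}
  {p96, p97} × {0, 2} = {(p96,0), (p96,2), (p97,0), (p97,2)}
  {p96, p98} × {0, 2} = {(p96,0), (p96,2), (p98,0), (p98,2)}
  {p96, p97} × {1, 2} = {(p96,1), (p96,2), (p97,1), (p97,2)}
  {p96, p98} × {1, 2} = {(p96,1), (p96,2), (p98,1), (p98,2)}
  {p96, p97} × {0, 1, 2} = {(p96,0), (p96,1), (p96,2), (p97,0), (p97,1), (p97,2)}
  {p96, p98} × {0, 1, 2} = {(p96,0), (p96,1), (p96,2), (p98,0), (p98,1), (p98,2)}
  {p96, p97, p98} × {0, 2} = {(p96,0), (p96,2), (p97,0), (p97,2), (p98,0), (p98,2)}
  {p96, p97, p98} × {1, 2} = {(p96,1), (p96,2), (p97,1), (p97,2), (p98,1), (p98,2)}
  {p96, p97, p98} × {0, 1, 2} = {(p96,0), (p96,1), (p96,2), (p97,0), (p97,1), (p97,2), (p98,0), (p98,1), (p98,2)}
These 26 distinct sets form the basis B.
Close under arbitrary unions to get τ_{X×Y}; counting gives |τ_{X×Y}| = 108.


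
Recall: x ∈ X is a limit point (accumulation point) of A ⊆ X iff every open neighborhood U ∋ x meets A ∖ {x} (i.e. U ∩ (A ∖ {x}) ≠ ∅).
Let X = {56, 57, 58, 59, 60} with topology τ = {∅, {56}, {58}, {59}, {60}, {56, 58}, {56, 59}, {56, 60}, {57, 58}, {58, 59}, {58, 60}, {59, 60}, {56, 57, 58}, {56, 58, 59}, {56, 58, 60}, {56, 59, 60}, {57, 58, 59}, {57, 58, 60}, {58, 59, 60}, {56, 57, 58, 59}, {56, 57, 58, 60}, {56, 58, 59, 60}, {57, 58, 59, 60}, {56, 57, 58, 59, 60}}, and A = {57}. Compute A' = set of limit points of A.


A' = ∅

For each x ∈ X, list the open sets U ∈ τ with x ∈ U, then check whether U ∩ (A ∖ {x}) ≠ ∅ for every such U.
  x = 56: open {56} ∋ x has {56} ∩ (A ∖ {56}) = ∅, so x is NOT a limit point.
  x = 57: open {57, 58} ∋ x has {57, 58} ∩ (A ∖ {57}) = ∅, so x is NOT a limit point.
  x = 58: open {58} ∋ x has {58} ∩ (A ∖ {58}) = ∅, so x is NOT a limit point.
  x = 59: open {59} ∋ x has {59} ∩ (A ∖ {59}) = ∅, so x is NOT a limit point.
  x = 60: open {60} ∋ x has {60} ∩ (A ∖ {60}) = ∅, so x is NOT a limit point.
Collecting: A' = ∅.


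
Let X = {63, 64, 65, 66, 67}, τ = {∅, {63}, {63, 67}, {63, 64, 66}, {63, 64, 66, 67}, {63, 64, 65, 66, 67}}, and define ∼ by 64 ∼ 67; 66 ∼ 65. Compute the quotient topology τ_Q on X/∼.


X/∼ = {[63], [64=67], [65=66]}; |τ_Q| = 3.

Equivalence classes: [63], [64=67], [65=66].
Quotient map π: X → X/∼ sends 63 ↦ [63], 64 ↦ [64=67], 65 ↦ [65=66], 66 ↦ [65=66], 67 ↦ [64=67].
For each subset V ⊆ X/∼, compute π^{-1}(V) ⊆ X and check whether π^{-1}(V) ∈ τ. V is open in τ_Q iff π^{-1}(V) ∈ τ.
  V = {}: π^{-1}(V) = ∅ ∈ τ ✓.
  V = {[63]}: π^{-1}(V) = {63} ∈ τ ✓.
  V = {[64=67]}: π^{-1}(V) = {64, 67} ∉ τ ✗.
  V = {[63], [64=67]}: π^{-1}(V) = {63, 64, 67} ∉ τ ✗.
  V = {[65=66]}: π^{-1}(V) = {65, 66} ∉ τ ✗.
  V = {[63], [65=66]}: π^{-1}(V) = {63, 65, 66} ∉ τ ✗.
  V = {[64=67], [65=66]}: π^{-1}(V) = {64, 65, 66, 67} ∉ τ ✗.
  V = {[63], [64=67], [65=66]}: π^{-1}(V) = {63, 64, 65, 66, 67} ∈ τ ✓.
Open sets in the quotient: τ_Q = {{}, {[63]}, {[63], [64=67], [65=66]}} (3 elements).


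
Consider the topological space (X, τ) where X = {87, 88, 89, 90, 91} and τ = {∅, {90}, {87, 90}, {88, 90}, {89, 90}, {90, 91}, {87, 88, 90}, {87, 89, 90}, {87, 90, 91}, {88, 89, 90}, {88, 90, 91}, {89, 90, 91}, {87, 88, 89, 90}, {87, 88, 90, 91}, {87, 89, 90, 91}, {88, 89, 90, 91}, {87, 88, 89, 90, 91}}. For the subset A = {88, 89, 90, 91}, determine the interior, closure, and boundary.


int(A) = {88, 89, 90, 91}, cl(A) = {87, 88, 89, 90, 91}, ∂A = {87}.

Closed sets in (X, τ) are complements of opens:
  closed(X, τ) = {∅, {87}, {88}, {89}, {91}, {87, 88}, {87, 89}, {87, 91}, {88, 89}, {88, 91}, {89, 91}, {87, 88, 89}, {87, 88, 91}, {87, 89, 91}, {88, 89, 91}, {87, 88, 89, 91}, {87, 88, 89, 90, 91}}.
int(A) = ⋃ {U ∈ τ : U ⊆ A}. Opens contained in A: ∅, {90}, {88, 90}, {89, 90}, {90, 91}, {88, 89, 90}, {88, 90, 91}, {89, 90, 91}, {88, 89, 90, 91}.
Taking the union of these: int(A) = {88, 89, 90, 91}.
cl(A) = ⋂ {C closed : A ⊆ C}. Closed sets containing A: {87, 88, 89, 90, 91}.
Intersecting these: cl(A) = {87, 88, 89, 90, 91}.
∂A = cl(A) ∖ int(A) = {87, 88, 89, 90, 91} ∖ {88, 89, 90, 91} = {87}.


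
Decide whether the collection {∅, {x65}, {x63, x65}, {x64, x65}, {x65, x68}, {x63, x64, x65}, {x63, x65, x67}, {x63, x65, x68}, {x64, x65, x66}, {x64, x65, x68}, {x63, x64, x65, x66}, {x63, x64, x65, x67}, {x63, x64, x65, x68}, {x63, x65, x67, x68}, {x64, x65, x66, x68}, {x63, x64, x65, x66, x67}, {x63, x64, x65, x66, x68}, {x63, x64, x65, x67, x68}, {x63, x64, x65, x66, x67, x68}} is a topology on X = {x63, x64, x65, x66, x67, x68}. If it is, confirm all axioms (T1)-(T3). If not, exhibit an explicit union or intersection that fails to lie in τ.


τ IS a topology on X.

Axiom (T1): ∅ ∈ τ? Yes; X ∈ τ? Yes.
Axiom (T2/T3): check pairwise unions and intersections of members of τ.
All pairwise intersections and unions checked — each lies in τ. Therefore τ satisfies (T1), (T2), (T3): it IS a topology on X.


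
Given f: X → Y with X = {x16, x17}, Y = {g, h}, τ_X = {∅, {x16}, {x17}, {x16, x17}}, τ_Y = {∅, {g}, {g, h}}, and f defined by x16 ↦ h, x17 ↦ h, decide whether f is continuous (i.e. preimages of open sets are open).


f IS continuous.

Compute f^{-1}(U) for each U ∈ τ_Y:
  U = ∅: f^{-1}(U) = ∅ ∈ τ_X ✓.
  U = {g}: f^{-1}(U) = ∅ ∈ τ_X ✓.
  U = {g, h}: f^{-1}(U) = {x16, x17} ∈ τ_X ✓.
Every preimage lies in τ_X, so f IS continuous.


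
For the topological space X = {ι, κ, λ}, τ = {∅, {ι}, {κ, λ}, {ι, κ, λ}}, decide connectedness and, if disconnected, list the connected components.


(X, τ) is disconnected; components = [{ι}, {κ, λ}].

Find clopen sets (U ∈ τ with X ∖ U ∈ τ):
  U = ∅, X ∖ U = {ι, κ, λ} — both open, so U is clopen.
  U = {ι}, X ∖ U = {κ, λ} — both open, so U is clopen.
  U = {κ, λ}, X ∖ U = {ι} — both open, so U is clopen.
  U = {ι, κ, λ}, X ∖ U = ∅ — both open, so U is clopen.
Nontrivial clopen(s) exist: e.g. {κ, λ}. So (X, τ) is disconnected.
Compute connected components by grouping points that agree on all clopens:
  component: {ι}
  component: {κ, λ}


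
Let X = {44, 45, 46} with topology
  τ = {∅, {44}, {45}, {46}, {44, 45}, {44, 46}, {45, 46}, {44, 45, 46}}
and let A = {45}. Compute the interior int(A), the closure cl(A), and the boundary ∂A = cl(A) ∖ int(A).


int(A) = {45}, cl(A) = {45}, ∂A = ∅.

Closed sets in (X, τ) are complements of opens:
  closed(X, τ) = {∅, {44}, {45}, {46}, {44, 45}, {44, 46}, {45, 46}, {44, 45, 46}}.
int(A) = ⋃ {U ∈ τ : U ⊆ A}. Opens contained in A: ∅, {45}.
Taking the union of these: int(A) = {45}.
cl(A) = ⋂ {C closed : A ⊆ C}. Closed sets containing A: {45}, {44, 45}, {45, 46}, {44, 45, 46}.
Intersecting these: cl(A) = {45}.
∂A = cl(A) ∖ int(A) = {45} ∖ {45} = ∅.


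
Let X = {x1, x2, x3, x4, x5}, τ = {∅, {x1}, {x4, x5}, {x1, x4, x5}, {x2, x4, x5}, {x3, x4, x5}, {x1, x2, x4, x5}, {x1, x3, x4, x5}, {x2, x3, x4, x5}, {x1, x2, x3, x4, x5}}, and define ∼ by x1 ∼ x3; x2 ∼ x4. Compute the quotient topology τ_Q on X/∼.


X/∼ = {[x1=x3], [x2=x4], [x5]}; |τ_Q| = 3.

Equivalence classes: [x1=x3], [x2=x4], [x5].
Quotient map π: X → X/∼ sends x1 ↦ [x1=x3], x2 ↦ [x2=x4], x3 ↦ [x1=x3], x4 ↦ [x2=x4], x5 ↦ [x5].
For each subset V ⊆ X/∼, compute π^{-1}(V) ⊆ X and check whether π^{-1}(V) ∈ τ. V is open in τ_Q iff π^{-1}(V) ∈ τ.
  V = {}: π^{-1}(V) = ∅ ∈ τ ✓.
  V = {[x1=x3]}: π^{-1}(V) = {x1, x3} ∉ τ ✗.
  V = {[x2=x4]}: π^{-1}(V) = {x2, x4} ∉ τ ✗.
  V = {[x1=x3], [x2=x4]}: π^{-1}(V) = {x1, x2, x3, x4} ∉ τ ✗.
  V = {[x5]}: π^{-1}(V) = {x5} ∉ τ ✗.
  V = {[x1=x3], [x5]}: π^{-1}(V) = {x1, x3, x5} ∉ τ ✗.
  V = {[x2=x4], [x5]}: π^{-1}(V) = {x2, x4, x5} ∈ τ ✓.
  V = {[x1=x3], [x2=x4], [x5]}: π^{-1}(V) = {x1, x2, x3, x4, x5} ∈ τ ✓.
Open sets in the quotient: τ_Q = {{}, {[x2=x4], [x5]}, {[x1=x3], [x2=x4], [x5]}} (3 elements).


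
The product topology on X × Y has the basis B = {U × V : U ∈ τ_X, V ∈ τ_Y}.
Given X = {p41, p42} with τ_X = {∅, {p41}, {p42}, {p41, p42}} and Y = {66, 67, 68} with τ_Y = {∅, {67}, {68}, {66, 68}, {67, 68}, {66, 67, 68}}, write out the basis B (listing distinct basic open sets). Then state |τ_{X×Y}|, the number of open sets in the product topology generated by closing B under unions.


Basis B = {∅ × ∅, {p41} × {67}, {p41} × {68}, {p42} × {67}, {p42} × {68}, {p41} × {66, 68}, {p41} × {67, 68}, {p41, p42} × {67}, {p41, p42} × {68}, {p42} × {66, 68}, {p42} × {67, 68}, {p41} × {66, 67, 68}, {p42} × {66, 67, 68}, {p41, p42} × {66, 68}, {p41, p42} × {67, 68}, {p41, p42} × {66, 67, 68}}; |τ_{X×Y}| = 36.

Enumerate products U × V with U ∈ τ_X, V ∈ τ_Y (deduplicated):
  ∅ × ∅ = {} (∅)
  {p41} × {67} = {(p41,67)}
  {p41} × {68} = {(p41,68)}
  {p42} × {67} = {(p42,67)}
  {p42} × {68} = {(p42,68)}
  {p41} × {66, 68} = {(p41,66), (p41,68)}
  {p41} × {67, 68} = {(p41,67), (p41,68)}
  {p41, p42} × {67} = {(p41,67), (p42,67)}
  {p41, p42} × {68} = {(p41,68), (p42,68)}
  {p42} × {66, 68} = {(p42,66), (p42,68)}
  {p42} × {67, 68} = {(p42,67), (p42,68)}
  {p41} × {66, 67, 68} = {(p41,66), (p41,67), (p41,68)}
  {p42} × {66, 67, 68} = {(p42,66), (p42,67), (p42,68)}
  {p41, p42} × {66, 68} = {(p41,66), (p41,68), (p42,66), (p42,68)}
  {p41, p42} × {67, 68} = {(p41,67), (p41,68), (p42,67), (p42,68)}
  {p41, p42} × {66, 67, 68} = {(p41,66), (p41,67), (p41,68), (p42,66), (p42,67), (p42,68)}
These 16 distinct sets form the basis B.
Close under arbitrary unions to get τ_{X×Y}; counting gives |τ_{X×Y}| = 36.


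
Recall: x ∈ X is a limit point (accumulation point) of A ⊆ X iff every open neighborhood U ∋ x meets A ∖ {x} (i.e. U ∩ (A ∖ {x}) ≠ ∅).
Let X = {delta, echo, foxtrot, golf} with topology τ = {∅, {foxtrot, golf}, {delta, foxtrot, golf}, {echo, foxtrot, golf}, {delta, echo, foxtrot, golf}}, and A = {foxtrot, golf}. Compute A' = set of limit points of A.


A' = {delta, echo, foxtrot, golf}

For each x ∈ X, list the open sets U ∈ τ with x ∈ U, then check whether U ∩ (A ∖ {x}) ≠ ∅ for every such U.
  x = delta: opens ∋ x are {delta, foxtrot, golf}, {delta, echo, foxtrot, golf}; each meets A ∖ {delta}, so x IS a limit point.
  x = echo: opens ∋ x are {echo, foxtrot, golf}, {delta, echo, foxtrot, golf}; each meets A ∖ {echo}, so x IS a limit point.
  x = foxtrot: opens ∋ x are {foxtrot, golf}, {delta, foxtrot, golf}, {echo, foxtrot, golf}, {delta, echo, foxtrot, golf}; each meets A ∖ {foxtrot}, so x IS a limit point.
  x = golf: opens ∋ x are {foxtrot, golf}, {delta, foxtrot, golf}, {echo, foxtrot, golf}, {delta, echo, foxtrot, golf}; each meets A ∖ {golf}, so x IS a limit point.
Collecting: A' = {delta, echo, foxtrot, golf}.


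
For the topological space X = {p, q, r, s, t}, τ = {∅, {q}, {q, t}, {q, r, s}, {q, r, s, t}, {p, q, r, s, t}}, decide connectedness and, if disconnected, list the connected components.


(X, τ) is connected.

Find clopen sets (U ∈ τ with X ∖ U ∈ τ):
  U = ∅, X ∖ U = {p, q, r, s, t} — both open, so U is clopen.
  U = {p, q, r, s, t}, X ∖ U = ∅ — both open, so U is clopen.
Only trivial clopens (∅ and X) exist, so (X, τ) is connected.
Compute connected components by grouping points that agree on all clopens:
  component: {p, q, r, s, t}


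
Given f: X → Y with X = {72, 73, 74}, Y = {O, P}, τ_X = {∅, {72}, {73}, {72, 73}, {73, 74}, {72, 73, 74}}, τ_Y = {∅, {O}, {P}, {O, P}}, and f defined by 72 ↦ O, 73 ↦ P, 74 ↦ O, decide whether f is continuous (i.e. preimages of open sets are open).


f is NOT continuous.

Compute f^{-1}(U) for each U ∈ τ_Y:
  U = ∅: f^{-1}(U) = ∅ ∈ τ_X ✓.
  U = {O}: f^{-1}(U) = {72, 74} ∉ τ_X ✗.
  U = {P}: f^{-1}(U) = {73} ∈ τ_X ✓.
  U = {O, P}: f^{-1}(U) = {72, 73, 74} ∈ τ_X ✓.
Found U = {O} with f^{-1}(U) = {72, 74} not in τ_X. Therefore f is NOT continuous.


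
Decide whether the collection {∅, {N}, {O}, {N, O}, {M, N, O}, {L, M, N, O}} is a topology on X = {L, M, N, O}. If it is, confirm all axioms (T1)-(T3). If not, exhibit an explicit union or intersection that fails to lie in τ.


τ IS a topology on X.

Axiom (T1): ∅ ∈ τ? Yes; X ∈ τ? Yes.
Axiom (T2/T3): check pairwise unions and intersections of members of τ.
All pairwise intersections and unions checked — each lies in τ. Therefore τ satisfies (T1), (T2), (T3): it IS a topology on X.


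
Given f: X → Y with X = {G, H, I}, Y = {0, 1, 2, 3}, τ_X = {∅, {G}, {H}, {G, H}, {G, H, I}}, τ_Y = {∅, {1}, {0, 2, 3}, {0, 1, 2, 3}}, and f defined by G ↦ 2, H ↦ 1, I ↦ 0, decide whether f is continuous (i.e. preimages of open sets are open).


f is NOT continuous.

Compute f^{-1}(U) for each U ∈ τ_Y:
  U = ∅: f^{-1}(U) = ∅ ∈ τ_X ✓.
  U = {1}: f^{-1}(U) = {H} ∈ τ_X ✓.
  U = {0, 2, 3}: f^{-1}(U) = {G, I} ∉ τ_X ✗.
  U = {0, 1, 2, 3}: f^{-1}(U) = {G, H, I} ∈ τ_X ✓.
Found U = {0, 2, 3} with f^{-1}(U) = {G, I} not in τ_X. Therefore f is NOT continuous.


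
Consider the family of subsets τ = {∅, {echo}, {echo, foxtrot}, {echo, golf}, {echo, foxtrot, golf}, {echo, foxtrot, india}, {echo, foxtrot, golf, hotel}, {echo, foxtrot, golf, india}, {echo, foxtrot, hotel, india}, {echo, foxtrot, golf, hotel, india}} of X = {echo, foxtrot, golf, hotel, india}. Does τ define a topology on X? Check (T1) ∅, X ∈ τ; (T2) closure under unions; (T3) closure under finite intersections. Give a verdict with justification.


τ is NOT a topology on X.

Axiom (T1): ∅ ∈ τ? Yes; X ∈ τ? Yes.
Axiom (T2/T3): check pairwise unions and intersections of members of τ.
Counterexample for (T3): {echo, foxtrot, golf, hotel} ∩ {echo, foxtrot, hotel, india} = {echo, foxtrot, hotel} ∉ τ. Therefore τ is NOT a topology.


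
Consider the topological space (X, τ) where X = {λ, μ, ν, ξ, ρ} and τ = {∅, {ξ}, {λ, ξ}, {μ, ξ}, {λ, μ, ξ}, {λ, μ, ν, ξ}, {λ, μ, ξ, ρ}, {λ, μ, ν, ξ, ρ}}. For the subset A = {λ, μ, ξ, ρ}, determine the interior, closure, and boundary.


int(A) = {λ, μ, ξ, ρ}, cl(A) = {λ, μ, ν, ξ, ρ}, ∂A = {ν}.

Closed sets in (X, τ) are complements of opens:
  closed(X, τ) = {∅, {ν}, {ρ}, {ν, ρ}, {λ, ν, ρ}, {μ, ν, ρ}, {λ, μ, ν, ρ}, {λ, μ, ν, ξ, ρ}}.
int(A) = ⋃ {U ∈ τ : U ⊆ A}. Opens contained in A: ∅, {ξ}, {λ, ξ}, {μ, ξ}, {λ, μ, ξ}, {λ, μ, ξ, ρ}.
Taking the union of these: int(A) = {λ, μ, ξ, ρ}.
cl(A) = ⋂ {C closed : A ⊆ C}. Closed sets containing A: {λ, μ, ν, ξ, ρ}.
Intersecting these: cl(A) = {λ, μ, ν, ξ, ρ}.
∂A = cl(A) ∖ int(A) = {λ, μ, ν, ξ, ρ} ∖ {λ, μ, ξ, ρ} = {ν}.


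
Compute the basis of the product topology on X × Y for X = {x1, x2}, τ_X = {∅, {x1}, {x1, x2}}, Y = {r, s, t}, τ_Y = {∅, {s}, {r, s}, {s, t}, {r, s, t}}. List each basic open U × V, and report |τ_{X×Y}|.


Basis B = {∅ × ∅, {x1} × {s}, {x1} × {r, s}, {x1} × {s, t}, {x1, x2} × {s}, {x1} × {r, s, t}, {x1, x2} × {r, s}, {x1, x2} × {s, t}, {x1, x2} × {r, s, t}}; |τ_{X×Y}| = 14.

Enumerate products U × V with U ∈ τ_X, V ∈ τ_Y (deduplicated):
  ∅ × ∅ = {} (∅)
  {x1} × {s} = {(x1,s)}
  {x1} × {r, s} = {(x1,r), (x1,s)}
  {x1} × {s, t} = {(x1,s), (x1,t)}
  {x1, x2} × {s} = {(x1,s), (x2,s)}
  {x1} × {r, s, t} = {(x1,r), (x1,s), (x1,t)}
  {x1, x2} × {r, s} = {(x1,r), (x1,s), (x2,r), (x2,s)}
  {x1, x2} × {s, t} = {(x1,s), (x1,t), (x2,s), (x2,t)}
  {x1, x2} × {r, s, t} = {(x1,r), (x1,s), (x1,t), (x2,r), (x2,s), (x2,t)}
These 9 distinct sets form the basis B.
Close under arbitrary unions to get τ_{X×Y}; counting gives |τ_{X×Y}| = 14.


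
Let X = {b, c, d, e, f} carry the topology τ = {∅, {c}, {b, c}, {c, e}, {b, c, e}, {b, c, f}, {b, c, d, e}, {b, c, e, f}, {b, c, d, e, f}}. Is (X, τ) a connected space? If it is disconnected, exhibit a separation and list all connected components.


(X, τ) is connected.

Find clopen sets (U ∈ τ with X ∖ U ∈ τ):
  U = ∅, X ∖ U = {b, c, d, e, f} — both open, so U is clopen.
  U = {b, c, d, e, f}, X ∖ U = ∅ — both open, so U is clopen.
Only trivial clopens (∅ and X) exist, so (X, τ) is connected.
Compute connected components by grouping points that agree on all clopens:
  component: {b, c, d, e, f}


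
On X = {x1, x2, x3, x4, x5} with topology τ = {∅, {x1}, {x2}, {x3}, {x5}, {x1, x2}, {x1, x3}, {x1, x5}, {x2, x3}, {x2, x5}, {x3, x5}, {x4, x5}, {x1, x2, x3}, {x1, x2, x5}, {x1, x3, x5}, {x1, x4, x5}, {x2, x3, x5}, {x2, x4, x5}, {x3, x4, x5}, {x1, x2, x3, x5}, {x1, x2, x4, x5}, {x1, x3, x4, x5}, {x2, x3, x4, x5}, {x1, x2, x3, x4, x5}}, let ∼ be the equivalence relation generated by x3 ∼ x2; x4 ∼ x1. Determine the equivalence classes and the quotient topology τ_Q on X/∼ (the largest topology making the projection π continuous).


X/∼ = {[x1=x4], [x2=x3], [x5]}; |τ_Q| = 6.

Equivalence classes: [x1=x4], [x2=x3], [x5].
Quotient map π: X → X/∼ sends x1 ↦ [x1=x4], x2 ↦ [x2=x3], x3 ↦ [x2=x3], x4 ↦ [x1=x4], x5 ↦ [x5].
For each subset V ⊆ X/∼, compute π^{-1}(V) ⊆ X and check whether π^{-1}(V) ∈ τ. V is open in τ_Q iff π^{-1}(V) ∈ τ.
  V = {}: π^{-1}(V) = ∅ ∈ τ ✓.
  V = {[x1=x4]}: π^{-1}(V) = {x1, x4} ∉ τ ✗.
  V = {[x2=x3]}: π^{-1}(V) = {x2, x3} ∈ τ ✓.
  V = {[x1=x4], [x2=x3]}: π^{-1}(V) = {x1, x2, x3, x4} ∉ τ ✗.
  V = {[x5]}: π^{-1}(V) = {x5} ∈ τ ✓.
  V = {[x1=x4], [x5]}: π^{-1}(V) = {x1, x4, x5} ∈ τ ✓.
  V = {[x2=x3], [x5]}: π^{-1}(V) = {x2, x3, x5} ∈ τ ✓.
  V = {[x1=x4], [x2=x3], [x5]}: π^{-1}(V) = {x1, x2, x3, x4, x5} ∈ τ ✓.
Open sets in the quotient: τ_Q = {{}, {[x2=x3]}, {[x5]}, {[x1=x4], [x5]}, {[x2=x3], [x5]}, {[x1=x4], [x2=x3], [x5]}} (6 elements).


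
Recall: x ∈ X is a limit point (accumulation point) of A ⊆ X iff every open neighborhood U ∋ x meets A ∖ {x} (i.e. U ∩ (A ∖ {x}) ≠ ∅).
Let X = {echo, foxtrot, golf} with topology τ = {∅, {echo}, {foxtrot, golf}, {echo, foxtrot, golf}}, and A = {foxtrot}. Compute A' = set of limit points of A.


A' = {golf}

For each x ∈ X, list the open sets U ∈ τ with x ∈ U, then check whether U ∩ (A ∖ {x}) ≠ ∅ for every such U.
  x = echo: open {echo} ∋ x has {echo} ∩ (A ∖ {echo}) = ∅, so x is NOT a limit point.
  x = foxtrot: open {foxtrot, golf} ∋ x has {foxtrot, golf} ∩ (A ∖ {foxtrot}) = ∅, so x is NOT a limit point.
  x = golf: opens ∋ x are {foxtrot, golf}, {echo, foxtrot, golf}; each meets A ∖ {golf}, so x IS a limit point.
Collecting: A' = {golf}.


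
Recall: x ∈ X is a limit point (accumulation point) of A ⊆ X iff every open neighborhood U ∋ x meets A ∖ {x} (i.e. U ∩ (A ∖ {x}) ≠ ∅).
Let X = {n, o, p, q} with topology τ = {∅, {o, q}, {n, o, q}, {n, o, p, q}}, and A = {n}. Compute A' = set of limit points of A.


A' = {p}

For each x ∈ X, list the open sets U ∈ τ with x ∈ U, then check whether U ∩ (A ∖ {x}) ≠ ∅ for every such U.
  x = n: open {n, o, q} ∋ x has {n, o, q} ∩ (A ∖ {n}) = ∅, so x is NOT a limit point.
  x = o: open {o, q} ∋ x has {o, q} ∩ (A ∖ {o}) = ∅, so x is NOT a limit point.
  x = p: opens ∋ x are {n, o, p, q}; each meets A ∖ {p}, so x IS a limit point.
  x = q: open {o, q} ∋ x has {o, q} ∩ (A ∖ {q}) = ∅, so x is NOT a limit point.
Collecting: A' = {p}.


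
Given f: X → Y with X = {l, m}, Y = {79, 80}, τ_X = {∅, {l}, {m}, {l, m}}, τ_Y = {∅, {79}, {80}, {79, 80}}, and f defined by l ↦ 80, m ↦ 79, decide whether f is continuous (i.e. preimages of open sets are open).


f IS continuous.

Compute f^{-1}(U) for each U ∈ τ_Y:
  U = ∅: f^{-1}(U) = ∅ ∈ τ_X ✓.
  U = {79}: f^{-1}(U) = {m} ∈ τ_X ✓.
  U = {80}: f^{-1}(U) = {l} ∈ τ_X ✓.
  U = {79, 80}: f^{-1}(U) = {l, m} ∈ τ_X ✓.
Every preimage lies in τ_X, so f IS continuous.


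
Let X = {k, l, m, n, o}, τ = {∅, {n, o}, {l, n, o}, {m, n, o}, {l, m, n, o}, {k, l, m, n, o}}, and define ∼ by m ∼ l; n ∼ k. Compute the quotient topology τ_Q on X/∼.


X/∼ = {[k=n], [l=m], [o]}; |τ_Q| = 2.

Equivalence classes: [k=n], [l=m], [o].
Quotient map π: X → X/∼ sends k ↦ [k=n], l ↦ [l=m], m ↦ [l=m], n ↦ [k=n], o ↦ [o].
For each subset V ⊆ X/∼, compute π^{-1}(V) ⊆ X and check whether π^{-1}(V) ∈ τ. V is open in τ_Q iff π^{-1}(V) ∈ τ.
  V = {}: π^{-1}(V) = ∅ ∈ τ ✓.
  V = {[k=n]}: π^{-1}(V) = {k, n} ∉ τ ✗.
  V = {[l=m]}: π^{-1}(V) = {l, m} ∉ τ ✗.
  V = {[k=n], [l=m]}: π^{-1}(V) = {k, l, m, n} ∉ τ ✗.
  V = {[o]}: π^{-1}(V) = {o} ∉ τ ✗.
  V = {[k=n], [o]}: π^{-1}(V) = {k, n, o} ∉ τ ✗.
  V = {[l=m], [o]}: π^{-1}(V) = {l, m, o} ∉ τ ✗.
  V = {[k=n], [l=m], [o]}: π^{-1}(V) = {k, l, m, n, o} ∈ τ ✓.
Open sets in the quotient: τ_Q = {{}, {[k=n], [l=m], [o]}} (2 elements).


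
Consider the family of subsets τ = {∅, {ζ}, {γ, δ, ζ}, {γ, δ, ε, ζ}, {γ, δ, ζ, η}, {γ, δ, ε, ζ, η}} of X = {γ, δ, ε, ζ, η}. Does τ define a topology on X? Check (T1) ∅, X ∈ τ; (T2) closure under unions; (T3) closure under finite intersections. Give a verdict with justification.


τ IS a topology on X.

Axiom (T1): ∅ ∈ τ? Yes; X ∈ τ? Yes.
Axiom (T2/T3): check pairwise unions and intersections of members of τ.
All pairwise intersections and unions checked — each lies in τ. Therefore τ satisfies (T1), (T2), (T3): it IS a topology on X.


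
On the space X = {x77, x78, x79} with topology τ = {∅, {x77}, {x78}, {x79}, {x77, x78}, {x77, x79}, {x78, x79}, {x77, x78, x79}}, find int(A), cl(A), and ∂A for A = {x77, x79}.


int(A) = {x77, x79}, cl(A) = {x77, x79}, ∂A = ∅.

Closed sets in (X, τ) are complements of opens:
  closed(X, τ) = {∅, {x77}, {x78}, {x79}, {x77, x78}, {x77, x79}, {x78, x79}, {x77, x78, x79}}.
int(A) = ⋃ {U ∈ τ : U ⊆ A}. Opens contained in A: ∅, {x77}, {x79}, {x77, x79}.
Taking the union of these: int(A) = {x77, x79}.
cl(A) = ⋂ {C closed : A ⊆ C}. Closed sets containing A: {x77, x79}, {x77, x78, x79}.
Intersecting these: cl(A) = {x77, x79}.
∂A = cl(A) ∖ int(A) = {x77, x79} ∖ {x77, x79} = ∅.


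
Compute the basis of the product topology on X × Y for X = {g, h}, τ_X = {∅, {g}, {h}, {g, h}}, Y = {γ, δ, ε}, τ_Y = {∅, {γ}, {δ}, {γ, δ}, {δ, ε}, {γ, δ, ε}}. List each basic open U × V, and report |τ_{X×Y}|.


Basis B = {∅ × ∅, {g} × {γ}, {g} × {δ}, {h} × {γ}, {h} × {δ}, {g} × {γ, δ}, {g, h} × {γ}, {g} × {δ, ε}, {g, h} × {δ}, {h} × {γ, δ}, {h} × {δ, ε}, {g} × {γ, δ, ε}, {h} × {γ, δ, ε}, {g, h} × {γ, δ}, {g, h} × {δ, ε}, {g, h} × {γ, δ, ε}}; |τ_{X×Y}| = 36.

Enumerate products U × V with U ∈ τ_X, V ∈ τ_Y (deduplicated):
  ∅ × ∅ = {} (∅)
  {g} × {γ} = {(g,γ)}
  {g} × {δ} = {(g,δ)}
  {h} × {γ} = {(h,γ)}
  {h} × {δ} = {(h,δ)}
  {g} × {γ, δ} = {(g,γ), (g,δ)}
  {g, h} × {γ} = {(g,γ), (h,γ)}
  {g} × {δ, ε} = {(g,δ), (g,ε)}
  {g, h} × {δ} = {(g,δ), (h,δ)}
  {h} × {γ, δ} = {(h,γ), (h,δ)}
  {h} × {δ, ε} = {(h,δ), (h,ε)}
  {g} × {γ, δ, ε} = {(g,γ), (g,δ), (g,ε)}
  {h} × {γ, δ, ε} = {(h,γ), (h,δ), (h,ε)}
  {g, h} × {γ, δ} = {(g,γ), (g,δ), (h,γ), (h,δ)}
  {g, h} × {δ, ε} = {(g,δ), (g,ε), (h,δ), (h,ε)}
  {g, h} × {γ, δ, ε} = {(g,γ), (g,δ), (g,ε), (h,γ), (h,δ), (h,ε)}
These 16 distinct sets form the basis B.
Close under arbitrary unions to get τ_{X×Y}; counting gives |τ_{X×Y}| = 36.


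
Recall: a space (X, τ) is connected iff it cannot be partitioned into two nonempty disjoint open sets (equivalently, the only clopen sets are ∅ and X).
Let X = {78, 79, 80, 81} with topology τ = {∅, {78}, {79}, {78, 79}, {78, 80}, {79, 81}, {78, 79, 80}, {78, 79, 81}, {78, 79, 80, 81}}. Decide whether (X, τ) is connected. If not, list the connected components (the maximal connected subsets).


(X, τ) is disconnected; components = [{78, 80}, {79, 81}].

Find clopen sets (U ∈ τ with X ∖ U ∈ τ):
  U = ∅, X ∖ U = {78, 79, 80, 81} — both open, so U is clopen.
  U = {78, 80}, X ∖ U = {79, 81} — both open, so U is clopen.
  U = {79, 81}, X ∖ U = {78, 80} — both open, so U is clopen.
  U = {78, 79, 80, 81}, X ∖ U = ∅ — both open, so U is clopen.
Nontrivial clopen(s) exist: e.g. {79, 81}. So (X, τ) is disconnected.
Compute connected components by grouping points that agree on all clopens:
  component: {78, 80}
  component: {79, 81}


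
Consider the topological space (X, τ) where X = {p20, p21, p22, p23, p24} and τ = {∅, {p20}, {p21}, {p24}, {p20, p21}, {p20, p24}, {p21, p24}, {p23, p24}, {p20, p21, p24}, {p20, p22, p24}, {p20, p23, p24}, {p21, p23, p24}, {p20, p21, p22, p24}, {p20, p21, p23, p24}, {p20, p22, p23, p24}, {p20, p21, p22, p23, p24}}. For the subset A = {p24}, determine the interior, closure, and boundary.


int(A) = {p24}, cl(A) = {p22, p23, p24}, ∂A = {p22, p23}.

Closed sets in (X, τ) are complements of opens:
  closed(X, τ) = {∅, {p21}, {p22}, {p23}, {p20, p22}, {p21, p22}, {p21, p23}, {p22, p23}, {p20, p21, p22}, {p20, p22, p23}, {p21, p22, p23}, {p22, p23, p24}, {p20, p21, p22, p23}, {p20, p22, p23, p24}, {p21, p22, p23, p24}, {p20, p21, p22, p23, p24}}.
int(A) = ⋃ {U ∈ τ : U ⊆ A}. Opens contained in A: ∅, {p24}.
Taking the union of these: int(A) = {p24}.
cl(A) = ⋂ {C closed : A ⊆ C}. Closed sets containing A: {p22, p23, p24}, {p20, p22, p23, p24}, {p21, p22, p23, p24}, {p20, p21, p22, p23, p24}.
Intersecting these: cl(A) = {p22, p23, p24}.
∂A = cl(A) ∖ int(A) = {p22, p23, p24} ∖ {p24} = {p22, p23}.


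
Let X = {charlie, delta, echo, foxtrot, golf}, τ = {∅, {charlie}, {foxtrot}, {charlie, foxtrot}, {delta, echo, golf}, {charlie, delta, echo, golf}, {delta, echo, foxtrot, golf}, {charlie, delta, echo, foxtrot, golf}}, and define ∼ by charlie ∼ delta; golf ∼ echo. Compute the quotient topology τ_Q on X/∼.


X/∼ = {[charlie=delta], [echo=golf], [foxtrot]}; |τ_Q| = 4.

Equivalence classes: [charlie=delta], [echo=golf], [foxtrot].
Quotient map π: X → X/∼ sends charlie ↦ [charlie=delta], delta ↦ [charlie=delta], echo ↦ [echo=golf], foxtrot ↦ [foxtrot], golf ↦ [echo=golf].
For each subset V ⊆ X/∼, compute π^{-1}(V) ⊆ X and check whether π^{-1}(V) ∈ τ. V is open in τ_Q iff π^{-1}(V) ∈ τ.
  V = {}: π^{-1}(V) = ∅ ∈ τ ✓.
  V = {[charlie=delta]}: π^{-1}(V) = {charlie, delta} ∉ τ ✗.
  V = {[echo=golf]}: π^{-1}(V) = {echo, golf} ∉ τ ✗.
  V = {[charlie=delta], [echo=golf]}: π^{-1}(V) = {charlie, delta, echo, golf} ∈ τ ✓.
  V = {[foxtrot]}: π^{-1}(V) = {foxtrot} ∈ τ ✓.
  V = {[charlie=delta], [foxtrot]}: π^{-1}(V) = {charlie, delta, foxtrot} ∉ τ ✗.
  V = {[echo=golf], [foxtrot]}: π^{-1}(V) = {echo, foxtrot, golf} ∉ τ ✗.
  V = {[charlie=delta], [echo=golf], [foxtrot]}: π^{-1}(V) = {charlie, delta, echo, foxtrot, golf} ∈ τ ✓.
Open sets in the quotient: τ_Q = {{}, {[charlie=delta], [echo=golf]}, {[foxtrot]}, {[charlie=delta], [echo=golf], [foxtrot]}} (4 elements).


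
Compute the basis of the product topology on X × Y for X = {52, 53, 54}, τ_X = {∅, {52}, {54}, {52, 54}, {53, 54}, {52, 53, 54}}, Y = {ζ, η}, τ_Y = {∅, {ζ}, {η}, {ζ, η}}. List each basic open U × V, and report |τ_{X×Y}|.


Basis B = {∅ × ∅, {52} × {ζ}, {52} × {η}, {54} × {ζ}, {54} × {η}, {52} × {ζ, η}, {52, 54} × {ζ}, {52, 54} × {η}, {53, 54} × {ζ}, {53, 54} × {η}, {54} × {ζ, η}, {52, 53, 54} × {ζ}, {52, 53, 54} × {η}, {52, 54} × {ζ, η}, {53, 54} × {ζ, η}, {52, 53, 54} × {ζ, η}}; |τ_{X×Y}| = 36.

Enumerate products U × V with U ∈ τ_X, V ∈ τ_Y (deduplicated):
  ∅ × ∅ = {} (∅)
  {52} × {ζ} = {(52,ζ)}
  {52} × {η} = {(52,η)}
  {54} × {ζ} = {(54,ζ)}
  {54} × {η} = {(54,η)}
  {52} × {ζ, η} = {(52,ζ), (52,η)}
  {52, 54} × {ζ} = {(52,ζ), (54,ζ)}
  {52, 54} × {η} = {(52,η), (54,η)}
  {53, 54} × {ζ} = {(53,ζ), (54,ζ)}
  {53, 54} × {η} = {(53,η), (54,η)}
  {54} × {ζ, η} = {(54,ζ), (54,η)}
  {52, 53, 54} × {ζ} = {(52,ζ), (53,ζ), (54,ζ)}
  {52, 53, 54} × {η} = {(52,η), (53,η), (54,η)}
  {52, 54} × {ζ, η} = {(52,ζ), (52,η), (54,ζ), (54,η)}
  {53, 54} × {ζ, η} = {(53,ζ), (53,η), (54,ζ), (54,η)}
  {52, 53, 54} × {ζ, η} = {(52,ζ), (52,η), (53,ζ), (53,η), (54,ζ), (54,η)}
These 16 distinct sets form the basis B.
Close under arbitrary unions to get τ_{X×Y}; counting gives |τ_{X×Y}| = 36.


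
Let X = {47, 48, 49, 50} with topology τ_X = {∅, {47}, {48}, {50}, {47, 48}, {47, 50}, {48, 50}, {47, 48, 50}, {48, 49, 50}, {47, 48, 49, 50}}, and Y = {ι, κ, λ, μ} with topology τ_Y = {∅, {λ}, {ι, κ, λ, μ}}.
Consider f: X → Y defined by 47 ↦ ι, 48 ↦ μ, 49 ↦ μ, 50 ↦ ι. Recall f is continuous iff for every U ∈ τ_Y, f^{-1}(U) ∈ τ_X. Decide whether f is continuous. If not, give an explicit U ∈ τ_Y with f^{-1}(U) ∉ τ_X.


f IS continuous.

Compute f^{-1}(U) for each U ∈ τ_Y:
  U = ∅: f^{-1}(U) = ∅ ∈ τ_X ✓.
  U = {λ}: f^{-1}(U) = ∅ ∈ τ_X ✓.
  U = {ι, κ, λ, μ}: f^{-1}(U) = {47, 48, 49, 50} ∈ τ_X ✓.
Every preimage lies in τ_X, so f IS continuous.


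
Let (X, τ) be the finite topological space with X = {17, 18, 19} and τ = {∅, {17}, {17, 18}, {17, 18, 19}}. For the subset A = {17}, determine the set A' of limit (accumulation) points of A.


A' = {18, 19}

For each x ∈ X, list the open sets U ∈ τ with x ∈ U, then check whether U ∩ (A ∖ {x}) ≠ ∅ for every such U.
  x = 17: open {17} ∋ x has {17} ∩ (A ∖ {17}) = ∅, so x is NOT a limit point.
  x = 18: opens ∋ x are {17, 18}, {17, 18, 19}; each meets A ∖ {18}, so x IS a limit point.
  x = 19: opens ∋ x are {17, 18, 19}; each meets A ∖ {19}, so x IS a limit point.
Collecting: A' = {18, 19}.


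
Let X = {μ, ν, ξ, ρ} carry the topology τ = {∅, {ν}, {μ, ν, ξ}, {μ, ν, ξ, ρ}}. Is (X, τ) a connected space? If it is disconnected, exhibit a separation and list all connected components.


(X, τ) is connected.

Find clopen sets (U ∈ τ with X ∖ U ∈ τ):
  U = ∅, X ∖ U = {μ, ν, ξ, ρ} — both open, so U is clopen.
  U = {μ, ν, ξ, ρ}, X ∖ U = ∅ — both open, so U is clopen.
Only trivial clopens (∅ and X) exist, so (X, τ) is connected.
Compute connected components by grouping points that agree on all clopens:
  component: {μ, ν, ξ, ρ}


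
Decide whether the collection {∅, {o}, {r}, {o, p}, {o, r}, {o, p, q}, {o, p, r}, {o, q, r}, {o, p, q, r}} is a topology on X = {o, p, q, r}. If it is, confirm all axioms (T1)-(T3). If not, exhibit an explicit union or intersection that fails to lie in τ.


τ is NOT a topology on X.

Axiom (T1): ∅ ∈ τ? Yes; X ∈ τ? Yes.
Axiom (T2/T3): check pairwise unions and intersections of members of τ.
Counterexample for (T3): {o, p, q} ∩ {o, q, r} = {o, q} ∉ τ. Therefore τ is NOT a topology.


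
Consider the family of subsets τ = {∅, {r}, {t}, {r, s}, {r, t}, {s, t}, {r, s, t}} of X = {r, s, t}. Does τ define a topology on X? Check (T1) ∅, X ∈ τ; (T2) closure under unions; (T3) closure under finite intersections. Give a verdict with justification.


τ is NOT a topology on X.

Axiom (T1): ∅ ∈ τ? Yes; X ∈ τ? Yes.
Axiom (T2/T3): check pairwise unions and intersections of members of τ.
Counterexample for (T3): {r, s} ∩ {s, t} = {s} ∉ τ. Therefore τ is NOT a topology.


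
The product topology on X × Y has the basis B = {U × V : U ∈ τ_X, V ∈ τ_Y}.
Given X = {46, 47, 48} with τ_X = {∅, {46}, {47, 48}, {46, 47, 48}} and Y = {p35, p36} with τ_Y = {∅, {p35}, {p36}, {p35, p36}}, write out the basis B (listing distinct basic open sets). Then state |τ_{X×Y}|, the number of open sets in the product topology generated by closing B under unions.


Basis B = {∅ × ∅, {46} × {p35}, {46} × {p36}, {46} × {p35, p36}, {47, 48} × {p35}, {47, 48} × {p36}, {46, 47, 48} × {p35}, {46, 47, 48} × {p36}, {47, 48} × {p35, p36}, {46, 47, 48} × {p35, p36}}; |τ_{X×Y}| = 16.

Enumerate products U × V with U ∈ τ_X, V ∈ τ_Y (deduplicated):
  ∅ × ∅ = {} (∅)
  {46} × {p35} = {(46,p35)}
  {46} × {p36} = {(46,p36)}
  {46} × {p35, p36} = {(46,p35), (46,p36)}
  {47, 48} × {p35} = {(47,p35), (48,p35)}
  {47, 48} × {p36} = {(47,p36), (48,p36)}
  {46, 47, 48} × {p35} = {(46,p35), (47,p35), (48,p35)}
  {46, 47, 48} × {p36} = {(46,p36), (47,p36), (48,p36)}
  {47, 48} × {p35, p36} = {(47,p35), (47,p36), (48,p35), (48,p36)}
  {46, 47, 48} × {p35, p36} = {(46,p35), (46,p36), (47,p35), (47,p36), (48,p35), (48,p36)}
These 10 distinct sets form the basis B.
Close under arbitrary unions to get τ_{X×Y}; counting gives |τ_{X×Y}| = 16.


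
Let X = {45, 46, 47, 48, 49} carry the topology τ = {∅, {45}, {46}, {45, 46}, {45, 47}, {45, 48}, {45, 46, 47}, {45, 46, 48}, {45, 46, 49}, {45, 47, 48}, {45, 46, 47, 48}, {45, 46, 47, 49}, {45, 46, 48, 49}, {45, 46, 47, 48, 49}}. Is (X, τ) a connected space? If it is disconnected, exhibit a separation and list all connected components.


(X, τ) is connected.

Find clopen sets (U ∈ τ with X ∖ U ∈ τ):
  U = ∅, X ∖ U = {45, 46, 47, 48, 49} — both open, so U is clopen.
  U = {45, 46, 47, 48, 49}, X ∖ U = ∅ — both open, so U is clopen.
Only trivial clopens (∅ and X) exist, so (X, τ) is connected.
Compute connected components by grouping points that agree on all clopens:
  component: {45, 46, 47, 48, 49}


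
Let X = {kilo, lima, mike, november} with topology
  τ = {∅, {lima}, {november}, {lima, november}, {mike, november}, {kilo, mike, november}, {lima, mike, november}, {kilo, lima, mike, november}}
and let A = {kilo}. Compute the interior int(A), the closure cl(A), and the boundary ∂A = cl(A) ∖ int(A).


int(A) = ∅, cl(A) = {kilo}, ∂A = {kilo}.

Closed sets in (X, τ) are complements of opens:
  closed(X, τ) = {∅, {kilo}, {lima}, {kilo, lima}, {kilo, mike}, {kilo, lima, mike}, {kilo, mike, november}, {kilo, lima, mike, november}}.
int(A) = ⋃ {U ∈ τ : U ⊆ A}. Opens contained in A: ∅.
Taking the union of these: int(A) = ∅.
cl(A) = ⋂ {C closed : A ⊆ C}. Closed sets containing A: {kilo}, {kilo, lima}, {kilo, mike}, {kilo, lima, mike}, {kilo, mike, november}, {kilo, lima, mike, november}.
Intersecting these: cl(A) = {kilo}.
∂A = cl(A) ∖ int(A) = {kilo} ∖ ∅ = {kilo}.


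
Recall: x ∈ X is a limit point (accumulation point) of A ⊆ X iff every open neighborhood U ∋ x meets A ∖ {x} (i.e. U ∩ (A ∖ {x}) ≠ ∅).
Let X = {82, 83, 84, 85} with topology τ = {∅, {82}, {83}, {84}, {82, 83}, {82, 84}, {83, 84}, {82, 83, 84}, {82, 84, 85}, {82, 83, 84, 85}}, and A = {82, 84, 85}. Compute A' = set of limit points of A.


A' = {85}

For each x ∈ X, list the open sets U ∈ τ with x ∈ U, then check whether U ∩ (A ∖ {x}) ≠ ∅ for every such U.
  x = 82: open {82} ∋ x has {82} ∩ (A ∖ {82}) = ∅, so x is NOT a limit point.
  x = 83: open {83} ∋ x has {83} ∩ (A ∖ {83}) = ∅, so x is NOT a limit point.
  x = 84: open {84} ∋ x has {84} ∩ (A ∖ {84}) = ∅, so x is NOT a limit point.
  x = 85: opens ∋ x are {82, 84, 85}, {82, 83, 84, 85}; each meets A ∖ {85}, so x IS a limit point.
Collecting: A' = {85}.


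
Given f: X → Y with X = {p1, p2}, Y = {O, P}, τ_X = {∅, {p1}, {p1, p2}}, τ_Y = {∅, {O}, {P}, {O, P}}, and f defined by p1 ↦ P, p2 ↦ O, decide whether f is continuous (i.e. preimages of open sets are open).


f is NOT continuous.

Compute f^{-1}(U) for each U ∈ τ_Y:
  U = ∅: f^{-1}(U) = ∅ ∈ τ_X ✓.
  U = {O}: f^{-1}(U) = {p2} ∉ τ_X ✗.
  U = {P}: f^{-1}(U) = {p1} ∈ τ_X ✓.
  U = {O, P}: f^{-1}(U) = {p1, p2} ∈ τ_X ✓.
Found U = {O} with f^{-1}(U) = {p2} not in τ_X. Therefore f is NOT continuous.


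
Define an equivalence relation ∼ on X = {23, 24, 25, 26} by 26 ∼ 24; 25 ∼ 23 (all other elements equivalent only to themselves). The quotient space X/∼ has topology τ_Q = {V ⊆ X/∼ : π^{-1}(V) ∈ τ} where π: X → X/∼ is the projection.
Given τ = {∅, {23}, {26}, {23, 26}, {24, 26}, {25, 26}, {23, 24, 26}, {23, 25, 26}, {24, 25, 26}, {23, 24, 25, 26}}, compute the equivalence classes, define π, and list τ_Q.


X/∼ = {[23=25], [24=26]}; |τ_Q| = 3.

Equivalence classes: [23=25], [24=26].
Quotient map π: X → X/∼ sends 23 ↦ [23=25], 24 ↦ [24=26], 25 ↦ [23=25], 26 ↦ [24=26].
For each subset V ⊆ X/∼, compute π^{-1}(V) ⊆ X and check whether π^{-1}(V) ∈ τ. V is open in τ_Q iff π^{-1}(V) ∈ τ.
  V = {}: π^{-1}(V) = ∅ ∈ τ ✓.
  V = {[23=25]}: π^{-1}(V) = {23, 25} ∉ τ ✗.
  V = {[24=26]}: π^{-1}(V) = {24, 26} ∈ τ ✓.
  V = {[23=25], [24=26]}: π^{-1}(V) = {23, 24, 25, 26} ∈ τ ✓.
Open sets in the quotient: τ_Q = {{}, {[24=26]}, {[23=25], [24=26]}} (3 elements).


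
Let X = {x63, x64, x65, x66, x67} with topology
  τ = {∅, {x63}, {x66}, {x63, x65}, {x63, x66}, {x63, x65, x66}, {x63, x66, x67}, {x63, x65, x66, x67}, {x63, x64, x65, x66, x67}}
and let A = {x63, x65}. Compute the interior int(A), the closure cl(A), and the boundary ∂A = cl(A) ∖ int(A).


int(A) = {x63, x65}, cl(A) = {x63, x64, x65, x67}, ∂A = {x64, x67}.

Closed sets in (X, τ) are complements of opens:
  closed(X, τ) = {∅, {x64}, {x64, x65}, {x64, x67}, {x64, x65, x67}, {x64, x66, x67}, {x63, x64, x65, x67}, {x64, x65, x66, x67}, {x63, x64, x65, x66, x67}}.
int(A) = ⋃ {U ∈ τ : U ⊆ A}. Opens contained in A: ∅, {x63}, {x63, x65}.
Taking the union of these: int(A) = {x63, x65}.
cl(A) = ⋂ {C closed : A ⊆ C}. Closed sets containing A: {x63, x64, x65, x67}, {x63, x64, x65, x66, x67}.
Intersecting these: cl(A) = {x63, x64, x65, x67}.
∂A = cl(A) ∖ int(A) = {x63, x64, x65, x67} ∖ {x63, x65} = {x64, x67}.


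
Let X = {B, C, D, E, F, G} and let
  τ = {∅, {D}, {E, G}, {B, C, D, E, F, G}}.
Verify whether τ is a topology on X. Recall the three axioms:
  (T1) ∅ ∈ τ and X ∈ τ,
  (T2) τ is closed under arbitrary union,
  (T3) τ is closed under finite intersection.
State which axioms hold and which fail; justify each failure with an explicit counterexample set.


τ is NOT a topology on X.

Axiom (T1): ∅ ∈ τ? Yes; X ∈ τ? Yes.
Axiom (T2/T3): check pairwise unions and intersections of members of τ.
Counterexample for (T2): {D} ∪ {E, G} = {D, E, G} ∉ τ. Therefore τ is NOT a topology.


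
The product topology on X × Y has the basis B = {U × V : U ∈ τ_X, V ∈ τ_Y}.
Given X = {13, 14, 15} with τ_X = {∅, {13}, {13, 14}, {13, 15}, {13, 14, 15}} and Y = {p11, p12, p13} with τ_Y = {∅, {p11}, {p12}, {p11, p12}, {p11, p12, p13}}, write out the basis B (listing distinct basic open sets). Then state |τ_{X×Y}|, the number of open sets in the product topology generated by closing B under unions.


Basis B = {∅ × ∅, {13} × {p11}, {13} × {p12}, {13} × {p11, p12}, {13, 14} × {p11}, {13, 15} × {p11}, {13, 14} × {p12}, {13, 15} × {p12}, {13} × {p11, p12, p13}, {13, 14, 15} × {p11}, {13, 14, 15} × {p12}, {13, 14} × {p11, p12}, {13, 15} × {p11, p12}, {13, 14} × {p11, p12, p13}, {13, 15} × {p11, p12, p13}, {13, 14, 15} × {p11, p12}, {13, 14, 15} × {p11, p12, p13}}; |τ_{X×Y}| = 50.

Enumerate products U × V with U ∈ τ_X, V ∈ τ_Y (deduplicated):
  ∅ × ∅ = {} (∅)
  {13} × {p11} = {(13,p11)}
  {13} × {p12} = {(13,p12)}
  {13} × {p11, p12} = {(13,p11), (13,p12)}
  {13, 14} × {p11} = {(13,p11), (14,p11)}
  {13, 15} × {p11} = {(13,p11), (15,p11)}
  {13, 14} × {p12} = {(13,p12), (14,p12)}
  {13, 15} × {p12} = {(13,p12), (15,p12)}
  {13} × {p11, p12, p13} = {(13,p11), (13,p12), (13,p13)}
  {13, 14, 15} × {p11} = {(13,p11), (14,p11), (15,p11)}
  {13, 14, 15} × {p12} = {(13,p12), (14,p12), (15,p12)}
  {13, 14} × {p11, p12} = {(13,p11), (13,p12), (14,p11), (14,p12)}
  {13, 15} × {p11, p12} = {(13,p11), (13,p12), (15,p11), (15,p12)}
  {13, 14} × {p11, p12, p13} = {(13,p11), (13,p12), (13,p13), (14,p11), (14,p12), (14,p13)}
  {13, 15} × {p11, p12, p13} = {(13,p11), (13,p12), (13,p13), (15,p11), (15,p12), (15,p13)}
  {13, 14, 15} × {p11, p12} = {(13,p11), (13,p12), (14,p11), (14,p12), (15,p11), (15,p12)}
  {13, 14, 15} × {p11, p12, p13} = {(13,p11), (13,p12), (13,p13), (14,p11), (14,p12), (14,p13), (15,p11), (15,p12), (15,p13)}
These 17 distinct sets form the basis B.
Close under arbitrary unions to get τ_{X×Y}; counting gives |τ_{X×Y}| = 50.
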